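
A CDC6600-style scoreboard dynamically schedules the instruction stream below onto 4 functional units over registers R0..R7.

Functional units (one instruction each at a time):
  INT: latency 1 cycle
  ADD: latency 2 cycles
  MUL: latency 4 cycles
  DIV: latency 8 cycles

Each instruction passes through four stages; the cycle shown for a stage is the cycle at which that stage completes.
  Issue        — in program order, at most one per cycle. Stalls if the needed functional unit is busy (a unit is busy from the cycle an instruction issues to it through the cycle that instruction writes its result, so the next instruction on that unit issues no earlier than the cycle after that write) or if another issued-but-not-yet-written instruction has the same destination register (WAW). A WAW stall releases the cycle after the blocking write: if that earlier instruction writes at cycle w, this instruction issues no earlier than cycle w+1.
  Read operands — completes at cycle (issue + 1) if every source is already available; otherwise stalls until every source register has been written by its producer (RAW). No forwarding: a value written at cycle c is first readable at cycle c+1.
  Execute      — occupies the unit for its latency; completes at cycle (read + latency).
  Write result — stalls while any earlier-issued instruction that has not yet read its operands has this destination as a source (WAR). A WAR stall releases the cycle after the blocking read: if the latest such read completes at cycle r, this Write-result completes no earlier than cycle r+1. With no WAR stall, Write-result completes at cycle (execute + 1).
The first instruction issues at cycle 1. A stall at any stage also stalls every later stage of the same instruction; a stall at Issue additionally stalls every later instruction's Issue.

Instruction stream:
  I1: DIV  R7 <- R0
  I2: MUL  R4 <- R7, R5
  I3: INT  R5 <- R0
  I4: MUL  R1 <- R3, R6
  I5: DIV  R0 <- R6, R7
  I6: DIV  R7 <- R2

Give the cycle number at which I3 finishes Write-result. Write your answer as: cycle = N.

cycle 1: issue I1 (DIV)
cycle 2: I1 read-ops · issue I2 (MUL)
cycle 3: issue I3 (INT)
cycle 4: I3 read-ops
cycle 5: I3 finished on INT
cycle 10: I1 finished on DIV
cycle 11: I1→R7
cycle 12: I2 read-ops
cycle 13: I3→R5
cycle 16: I2 finished on MUL
cycle 17: I2→R4
cycle 18: issue I4 (MUL)
cycle 19: I4 read-ops · issue I5 (DIV)
cycle 20: I5 read-ops
cycle 23: I4 finished on MUL
cycle 24: I4→R1
cycle 28: I5 finished on DIV
cycle 29: I5→R0
cycle 30: issue I6 (DIV)
cycle 31: I6 read-ops
cycle 39: I6 finished on DIV
cycle 40: I6→R7

cycle = 13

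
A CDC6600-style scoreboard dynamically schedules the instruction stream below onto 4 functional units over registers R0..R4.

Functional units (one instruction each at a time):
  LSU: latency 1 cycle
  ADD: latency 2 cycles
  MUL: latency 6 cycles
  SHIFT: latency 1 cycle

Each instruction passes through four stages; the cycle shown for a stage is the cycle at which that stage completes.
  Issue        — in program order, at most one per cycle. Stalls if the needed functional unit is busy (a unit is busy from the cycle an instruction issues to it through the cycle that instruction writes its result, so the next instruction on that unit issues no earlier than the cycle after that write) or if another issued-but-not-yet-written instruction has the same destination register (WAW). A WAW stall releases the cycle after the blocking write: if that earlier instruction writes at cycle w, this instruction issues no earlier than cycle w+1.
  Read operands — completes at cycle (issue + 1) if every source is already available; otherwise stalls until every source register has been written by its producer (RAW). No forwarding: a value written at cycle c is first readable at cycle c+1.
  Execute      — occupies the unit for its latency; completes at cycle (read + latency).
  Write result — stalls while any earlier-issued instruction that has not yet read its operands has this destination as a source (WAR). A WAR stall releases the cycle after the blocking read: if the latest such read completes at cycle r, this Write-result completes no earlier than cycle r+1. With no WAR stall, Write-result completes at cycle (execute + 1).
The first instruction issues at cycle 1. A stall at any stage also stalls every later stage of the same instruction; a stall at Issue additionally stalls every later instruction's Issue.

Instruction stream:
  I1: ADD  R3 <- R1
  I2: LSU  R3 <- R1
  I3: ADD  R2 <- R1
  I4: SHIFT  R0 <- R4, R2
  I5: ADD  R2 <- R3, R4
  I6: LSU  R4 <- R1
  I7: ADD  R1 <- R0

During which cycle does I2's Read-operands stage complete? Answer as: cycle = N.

[I1] 1/2/4/5
[I2] 6/7/8/9  (WAW R3: wait I1 write@5)
[I3] 7/8/10/11
[I4] 8/12/13/14  (RAW R2: wait I3 write@11)
[I5] 12/13/15/16  (struct: ADD busy until I3 writes@11)
[I6] 13/14/15/16
[I7] 17/18/20/21  (struct: ADD busy until I5 writes@16)

cycle = 7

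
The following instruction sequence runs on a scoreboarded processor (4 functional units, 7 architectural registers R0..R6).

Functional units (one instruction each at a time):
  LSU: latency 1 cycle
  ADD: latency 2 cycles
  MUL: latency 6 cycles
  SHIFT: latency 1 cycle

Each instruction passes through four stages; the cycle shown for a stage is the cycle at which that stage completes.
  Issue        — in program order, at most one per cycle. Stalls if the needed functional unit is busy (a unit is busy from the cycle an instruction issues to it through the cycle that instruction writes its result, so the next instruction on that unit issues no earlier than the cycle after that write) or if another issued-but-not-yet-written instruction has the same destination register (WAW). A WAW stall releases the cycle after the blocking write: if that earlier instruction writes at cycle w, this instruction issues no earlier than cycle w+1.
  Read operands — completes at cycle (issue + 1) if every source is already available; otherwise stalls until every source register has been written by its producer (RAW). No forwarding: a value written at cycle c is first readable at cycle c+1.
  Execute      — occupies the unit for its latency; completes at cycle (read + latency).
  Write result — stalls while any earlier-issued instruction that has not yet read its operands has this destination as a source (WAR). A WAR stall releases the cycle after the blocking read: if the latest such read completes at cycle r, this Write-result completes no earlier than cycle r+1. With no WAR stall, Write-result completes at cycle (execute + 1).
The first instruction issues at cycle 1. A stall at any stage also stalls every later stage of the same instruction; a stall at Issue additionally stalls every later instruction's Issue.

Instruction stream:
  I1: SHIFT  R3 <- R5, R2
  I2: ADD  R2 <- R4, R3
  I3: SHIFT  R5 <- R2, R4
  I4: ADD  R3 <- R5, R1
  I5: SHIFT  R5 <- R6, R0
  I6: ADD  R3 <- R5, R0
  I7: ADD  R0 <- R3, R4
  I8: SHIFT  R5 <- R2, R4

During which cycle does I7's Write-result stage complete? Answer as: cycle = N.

cycle = 25

[I1] 1/2/3/4
[I2] 2/5/7/8  (RAW R3: wait I1 write@4)
[I3] 5/9/10/11  (struct: SHIFT busy until I1 writes@4; RAW R2: wait I2 write@8)
[I4] 9/12/14/15  (struct: ADD busy until I2 writes@8; RAW R5: wait I3 write@11)
[I5] 12/13/14/15  (struct: SHIFT busy until I3 writes@11)
[I6] 16/17/19/20  (struct: ADD busy until I4 writes@15)
[I7] 21/22/24/25  (struct: ADD busy until I6 writes@20)
[I8] 22/23/24/25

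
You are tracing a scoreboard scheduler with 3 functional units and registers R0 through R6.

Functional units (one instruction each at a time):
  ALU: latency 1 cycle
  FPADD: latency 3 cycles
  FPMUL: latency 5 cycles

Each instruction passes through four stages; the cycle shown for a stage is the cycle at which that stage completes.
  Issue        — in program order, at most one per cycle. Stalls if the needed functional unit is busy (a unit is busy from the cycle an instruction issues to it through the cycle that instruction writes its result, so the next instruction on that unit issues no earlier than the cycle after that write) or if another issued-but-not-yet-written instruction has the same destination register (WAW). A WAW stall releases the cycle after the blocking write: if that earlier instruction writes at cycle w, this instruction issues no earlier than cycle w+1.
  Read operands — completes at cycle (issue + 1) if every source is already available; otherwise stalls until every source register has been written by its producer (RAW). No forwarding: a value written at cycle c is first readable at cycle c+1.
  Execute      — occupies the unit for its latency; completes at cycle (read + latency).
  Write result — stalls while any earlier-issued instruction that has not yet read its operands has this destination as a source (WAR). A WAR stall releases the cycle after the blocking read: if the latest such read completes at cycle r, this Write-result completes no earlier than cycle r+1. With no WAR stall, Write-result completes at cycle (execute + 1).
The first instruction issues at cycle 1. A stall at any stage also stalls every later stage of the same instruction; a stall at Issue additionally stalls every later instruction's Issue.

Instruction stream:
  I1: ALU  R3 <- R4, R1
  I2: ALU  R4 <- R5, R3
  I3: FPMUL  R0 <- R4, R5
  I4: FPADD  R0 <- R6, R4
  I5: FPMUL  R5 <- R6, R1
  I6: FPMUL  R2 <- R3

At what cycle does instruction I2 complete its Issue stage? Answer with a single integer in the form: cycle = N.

cycle = 5

t=1  I1 dispatched to ALU
t=2  I1 operands ready
t=3  I1 complete
t=4  R3←I1
t=5  I2 dispatched to ALU
t=6  I2 operands ready; I3 dispatched to FPMUL
t=7  I2 complete
t=8  R4←I2
t=9  I3 operands ready
t=14  I3 complete
t=15  R0←I3
t=16  I4 dispatched to FPADD
t=17  I4 operands ready; I5 dispatched to FPMUL
t=18  I5 operands ready
t=20  I4 complete
t=21  R0←I4
t=23  I5 complete
t=24  R5←I5
t=25  I6 dispatched to FPMUL
t=26  I6 operands ready
t=31  I6 complete
t=32  R2←I6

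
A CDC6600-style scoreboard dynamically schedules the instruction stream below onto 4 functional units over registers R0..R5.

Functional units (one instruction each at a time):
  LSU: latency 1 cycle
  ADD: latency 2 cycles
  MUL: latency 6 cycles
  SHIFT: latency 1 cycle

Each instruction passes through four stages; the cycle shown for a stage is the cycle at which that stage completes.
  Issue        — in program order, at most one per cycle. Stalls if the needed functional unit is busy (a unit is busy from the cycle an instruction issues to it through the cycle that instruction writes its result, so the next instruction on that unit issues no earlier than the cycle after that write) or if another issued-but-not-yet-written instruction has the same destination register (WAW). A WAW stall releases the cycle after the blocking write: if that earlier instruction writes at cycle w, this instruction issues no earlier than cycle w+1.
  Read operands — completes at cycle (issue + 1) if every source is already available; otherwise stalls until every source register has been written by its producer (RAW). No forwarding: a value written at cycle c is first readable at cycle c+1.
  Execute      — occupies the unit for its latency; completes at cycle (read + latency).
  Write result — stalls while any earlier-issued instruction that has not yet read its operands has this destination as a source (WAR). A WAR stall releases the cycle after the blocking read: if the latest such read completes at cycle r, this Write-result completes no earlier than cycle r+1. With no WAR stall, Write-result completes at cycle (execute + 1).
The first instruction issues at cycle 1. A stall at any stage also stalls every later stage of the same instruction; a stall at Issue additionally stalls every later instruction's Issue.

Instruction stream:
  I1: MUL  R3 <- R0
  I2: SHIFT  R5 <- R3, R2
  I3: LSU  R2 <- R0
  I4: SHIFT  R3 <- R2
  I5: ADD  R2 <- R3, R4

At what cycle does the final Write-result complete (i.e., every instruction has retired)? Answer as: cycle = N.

I1 -> (1, 2, 8, 9)
I2 -> (2, 10, 11, 12)  // RAW R3: wait I1 write@9
I3 -> (3, 4, 5, 11)  // WAR R2: wait I2 read@10
I4 -> (13, 14, 15, 16)  // struct: SHIFT busy until I2 writes@12
I5 -> (14, 17, 19, 20)  // RAW R3: wait I4 write@16

cycle = 20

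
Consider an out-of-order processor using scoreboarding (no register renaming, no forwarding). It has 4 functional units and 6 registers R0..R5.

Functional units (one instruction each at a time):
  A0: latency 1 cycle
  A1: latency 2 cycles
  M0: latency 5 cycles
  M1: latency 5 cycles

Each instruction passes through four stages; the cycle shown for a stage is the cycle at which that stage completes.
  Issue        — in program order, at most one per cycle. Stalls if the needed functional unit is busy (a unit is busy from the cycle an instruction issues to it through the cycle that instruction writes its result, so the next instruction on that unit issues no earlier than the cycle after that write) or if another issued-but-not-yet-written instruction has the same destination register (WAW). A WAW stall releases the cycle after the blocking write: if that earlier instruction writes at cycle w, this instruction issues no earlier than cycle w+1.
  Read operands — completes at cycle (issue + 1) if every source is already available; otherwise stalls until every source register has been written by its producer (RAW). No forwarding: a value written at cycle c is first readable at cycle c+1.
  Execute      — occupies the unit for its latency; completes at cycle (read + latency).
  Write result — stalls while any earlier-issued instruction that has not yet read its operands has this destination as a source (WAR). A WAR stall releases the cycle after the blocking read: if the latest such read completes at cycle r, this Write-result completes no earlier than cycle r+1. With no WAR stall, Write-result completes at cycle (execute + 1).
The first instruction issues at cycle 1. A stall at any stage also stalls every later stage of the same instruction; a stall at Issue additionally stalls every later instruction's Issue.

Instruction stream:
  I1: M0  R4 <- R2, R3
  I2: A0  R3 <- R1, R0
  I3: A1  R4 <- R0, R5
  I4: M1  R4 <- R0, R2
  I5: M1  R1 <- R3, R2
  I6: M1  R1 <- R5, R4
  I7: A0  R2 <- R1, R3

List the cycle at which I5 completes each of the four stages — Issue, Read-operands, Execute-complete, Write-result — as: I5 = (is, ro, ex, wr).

c1: I1 issues→M0
c2: I1 reads, I2 issues→A0
c3: I2 reads
c4: I2 exec-done
c5: I2 writes R3
c7: I1 exec-done
c8: I1 writes R4
c9: I3 issues→A1
c10: I3 reads
c12: I3 exec-done
c13: I3 writes R4
c14: I4 issues→M1
c15: I4 reads
c20: I4 exec-done
c21: I4 writes R4
c22: I5 issues→M1
c23: I5 reads
c28: I5 exec-done
c29: I5 writes R1
c30: I6 issues→M1
c31: I6 reads, I7 issues→A0
c36: I6 exec-done
c37: I6 writes R1
c38: I7 reads
c39: I7 exec-done
c40: I7 writes R2

I5 = (22, 23, 28, 29)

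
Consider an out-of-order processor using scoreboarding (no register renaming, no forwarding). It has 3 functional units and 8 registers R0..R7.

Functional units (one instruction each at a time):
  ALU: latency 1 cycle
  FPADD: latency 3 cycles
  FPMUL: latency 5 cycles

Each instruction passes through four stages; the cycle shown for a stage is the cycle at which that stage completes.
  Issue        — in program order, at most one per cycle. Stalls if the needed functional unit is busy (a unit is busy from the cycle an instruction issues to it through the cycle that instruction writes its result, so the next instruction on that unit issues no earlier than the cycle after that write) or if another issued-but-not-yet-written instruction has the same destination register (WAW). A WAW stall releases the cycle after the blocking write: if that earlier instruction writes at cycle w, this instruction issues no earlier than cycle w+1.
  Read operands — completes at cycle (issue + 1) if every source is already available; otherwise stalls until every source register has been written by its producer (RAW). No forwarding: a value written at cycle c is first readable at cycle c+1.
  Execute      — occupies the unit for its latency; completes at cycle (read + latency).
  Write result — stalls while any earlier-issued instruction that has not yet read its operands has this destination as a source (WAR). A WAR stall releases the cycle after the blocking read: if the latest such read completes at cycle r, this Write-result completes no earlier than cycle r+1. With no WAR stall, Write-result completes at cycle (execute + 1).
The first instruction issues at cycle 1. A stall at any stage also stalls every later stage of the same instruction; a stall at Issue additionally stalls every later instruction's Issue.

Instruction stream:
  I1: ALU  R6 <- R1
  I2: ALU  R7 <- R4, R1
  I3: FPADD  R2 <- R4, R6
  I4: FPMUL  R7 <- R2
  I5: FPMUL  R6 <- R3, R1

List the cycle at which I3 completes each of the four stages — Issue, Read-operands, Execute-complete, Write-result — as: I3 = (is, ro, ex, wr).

I3 = (6, 7, 10, 11)

I1  is:1  ro:2  ex:3  wr:4
I2  is:5  ro:6  ex:7  wr:8  — struct: ALU busy until I1 writes@4
I3  is:6  ro:7  ex:10  wr:11
I4  is:9  ro:12  ex:17  wr:18  — WAW R7: wait I2 write@8, RAW R2: wait I3 write@11
I5  is:19  ro:20  ex:25  wr:26  — struct: FPMUL busy until I4 writes@18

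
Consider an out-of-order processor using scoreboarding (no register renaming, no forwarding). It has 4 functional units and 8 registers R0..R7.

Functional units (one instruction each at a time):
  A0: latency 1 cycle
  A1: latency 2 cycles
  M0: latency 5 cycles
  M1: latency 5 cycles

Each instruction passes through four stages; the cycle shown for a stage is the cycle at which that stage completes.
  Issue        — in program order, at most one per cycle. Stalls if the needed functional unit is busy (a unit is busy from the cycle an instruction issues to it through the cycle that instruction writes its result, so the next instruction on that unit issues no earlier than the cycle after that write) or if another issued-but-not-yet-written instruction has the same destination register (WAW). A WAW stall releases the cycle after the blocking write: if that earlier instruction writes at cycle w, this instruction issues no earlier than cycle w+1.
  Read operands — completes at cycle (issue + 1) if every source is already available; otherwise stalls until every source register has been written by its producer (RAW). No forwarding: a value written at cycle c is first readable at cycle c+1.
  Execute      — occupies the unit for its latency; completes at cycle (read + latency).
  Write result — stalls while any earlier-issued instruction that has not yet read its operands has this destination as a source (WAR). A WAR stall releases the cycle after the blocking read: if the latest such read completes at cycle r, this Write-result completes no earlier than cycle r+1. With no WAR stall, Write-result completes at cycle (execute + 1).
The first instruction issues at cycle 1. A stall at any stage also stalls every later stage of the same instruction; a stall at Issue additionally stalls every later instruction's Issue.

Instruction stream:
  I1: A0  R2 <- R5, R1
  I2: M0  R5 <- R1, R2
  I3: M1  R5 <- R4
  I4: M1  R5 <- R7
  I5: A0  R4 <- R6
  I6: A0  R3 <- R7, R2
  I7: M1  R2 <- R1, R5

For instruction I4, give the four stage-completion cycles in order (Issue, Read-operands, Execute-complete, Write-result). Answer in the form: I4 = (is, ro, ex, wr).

I4 = (20, 21, 26, 27)

c1: I1→A0
c2: I1 RO, I2→M0
c3: I1 EX
c4: I1 WR R2
c5: I2 RO
c10: I2 EX
c11: I2 WR R5
c12: I3→M1
c13: I3 RO
c18: I3 EX
c19: I3 WR R5
c20: I4→M1
c21: I4 RO, I5→A0
c22: I5 RO
c23: I5 EX
c24: I5 WR R4
c25: I6→A0
c26: I4 EX, I6 RO
c27: I4 WR R5, I6 EX
c28: I6 WR R3, I7→M1
c29: I7 RO
c34: I7 EX
c35: I7 WR R2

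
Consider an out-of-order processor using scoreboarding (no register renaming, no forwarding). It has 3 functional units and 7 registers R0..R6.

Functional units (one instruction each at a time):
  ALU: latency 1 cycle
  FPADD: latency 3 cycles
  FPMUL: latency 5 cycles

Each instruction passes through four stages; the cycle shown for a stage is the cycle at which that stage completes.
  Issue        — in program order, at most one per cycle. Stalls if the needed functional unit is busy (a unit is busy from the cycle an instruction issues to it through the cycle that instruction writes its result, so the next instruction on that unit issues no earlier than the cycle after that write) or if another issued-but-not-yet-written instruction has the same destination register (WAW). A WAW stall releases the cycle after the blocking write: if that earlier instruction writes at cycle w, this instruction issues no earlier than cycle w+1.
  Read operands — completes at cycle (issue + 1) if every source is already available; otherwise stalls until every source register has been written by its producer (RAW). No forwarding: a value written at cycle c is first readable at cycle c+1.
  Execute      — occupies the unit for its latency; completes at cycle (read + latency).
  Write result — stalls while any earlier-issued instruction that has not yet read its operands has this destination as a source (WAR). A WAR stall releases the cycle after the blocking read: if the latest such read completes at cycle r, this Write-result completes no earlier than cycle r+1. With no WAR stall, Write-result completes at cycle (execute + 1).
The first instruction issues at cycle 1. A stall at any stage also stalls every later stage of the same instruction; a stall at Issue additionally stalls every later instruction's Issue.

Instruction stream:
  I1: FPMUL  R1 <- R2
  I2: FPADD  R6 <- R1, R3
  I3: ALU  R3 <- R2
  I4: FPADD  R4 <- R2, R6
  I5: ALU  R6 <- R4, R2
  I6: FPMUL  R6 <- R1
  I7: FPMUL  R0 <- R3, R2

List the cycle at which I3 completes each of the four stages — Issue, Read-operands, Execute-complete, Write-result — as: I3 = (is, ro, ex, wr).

I1  is:1  ro:2  ex:7  wr:8
I2  is:2  ro:9  ex:12  wr:13  — RAW R1: wait I1 write@8
I3  is:3  ro:4  ex:5  wr:10  — WAR R3: wait I2 read@9
I4  is:14  ro:15  ex:18  wr:19  — struct: FPADD busy until I2 writes@13
I5  is:15  ro:20  ex:21  wr:22  — RAW R4: wait I4 write@19
I6  is:23  ro:24  ex:29  wr:30  — WAW R6: wait I5 write@22
I7  is:31  ro:32  ex:37  wr:38  — struct: FPMUL busy until I6 writes@30

I3 = (3, 4, 5, 10)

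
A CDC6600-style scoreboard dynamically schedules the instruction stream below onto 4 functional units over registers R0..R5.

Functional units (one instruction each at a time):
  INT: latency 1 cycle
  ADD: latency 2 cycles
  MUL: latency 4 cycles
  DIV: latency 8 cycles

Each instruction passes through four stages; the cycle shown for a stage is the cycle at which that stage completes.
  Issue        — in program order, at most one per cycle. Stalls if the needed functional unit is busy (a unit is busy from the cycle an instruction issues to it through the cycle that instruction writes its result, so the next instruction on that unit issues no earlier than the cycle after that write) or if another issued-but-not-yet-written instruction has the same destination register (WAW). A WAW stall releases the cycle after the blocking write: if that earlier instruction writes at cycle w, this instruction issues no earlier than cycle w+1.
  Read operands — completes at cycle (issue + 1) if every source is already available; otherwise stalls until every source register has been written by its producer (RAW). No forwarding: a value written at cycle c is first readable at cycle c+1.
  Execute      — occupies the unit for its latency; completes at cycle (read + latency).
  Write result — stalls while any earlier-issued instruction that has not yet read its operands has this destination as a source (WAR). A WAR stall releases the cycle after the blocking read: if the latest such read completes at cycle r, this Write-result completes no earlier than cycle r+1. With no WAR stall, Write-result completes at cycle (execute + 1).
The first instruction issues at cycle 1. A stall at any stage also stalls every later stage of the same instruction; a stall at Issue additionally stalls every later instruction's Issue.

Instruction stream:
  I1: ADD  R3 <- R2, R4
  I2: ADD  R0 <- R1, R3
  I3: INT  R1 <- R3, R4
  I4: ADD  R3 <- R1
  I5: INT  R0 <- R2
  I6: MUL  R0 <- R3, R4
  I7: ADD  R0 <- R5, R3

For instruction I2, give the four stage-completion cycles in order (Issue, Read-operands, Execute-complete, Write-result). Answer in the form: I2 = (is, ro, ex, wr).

I1 -> (1, 2, 4, 5)
I2 -> (6, 7, 9, 10)  // struct: ADD busy until I1 writes@5
I3 -> (7, 8, 9, 10)
I4 -> (11, 12, 14, 15)  // struct: ADD busy until I2 writes@10
I5 -> (12, 13, 14, 15)
I6 -> (16, 17, 21, 22)  // WAW R0: wait I5 write@15
I7 -> (23, 24, 26, 27)  // WAW R0: wait I6 write@22

I2 = (6, 7, 9, 10)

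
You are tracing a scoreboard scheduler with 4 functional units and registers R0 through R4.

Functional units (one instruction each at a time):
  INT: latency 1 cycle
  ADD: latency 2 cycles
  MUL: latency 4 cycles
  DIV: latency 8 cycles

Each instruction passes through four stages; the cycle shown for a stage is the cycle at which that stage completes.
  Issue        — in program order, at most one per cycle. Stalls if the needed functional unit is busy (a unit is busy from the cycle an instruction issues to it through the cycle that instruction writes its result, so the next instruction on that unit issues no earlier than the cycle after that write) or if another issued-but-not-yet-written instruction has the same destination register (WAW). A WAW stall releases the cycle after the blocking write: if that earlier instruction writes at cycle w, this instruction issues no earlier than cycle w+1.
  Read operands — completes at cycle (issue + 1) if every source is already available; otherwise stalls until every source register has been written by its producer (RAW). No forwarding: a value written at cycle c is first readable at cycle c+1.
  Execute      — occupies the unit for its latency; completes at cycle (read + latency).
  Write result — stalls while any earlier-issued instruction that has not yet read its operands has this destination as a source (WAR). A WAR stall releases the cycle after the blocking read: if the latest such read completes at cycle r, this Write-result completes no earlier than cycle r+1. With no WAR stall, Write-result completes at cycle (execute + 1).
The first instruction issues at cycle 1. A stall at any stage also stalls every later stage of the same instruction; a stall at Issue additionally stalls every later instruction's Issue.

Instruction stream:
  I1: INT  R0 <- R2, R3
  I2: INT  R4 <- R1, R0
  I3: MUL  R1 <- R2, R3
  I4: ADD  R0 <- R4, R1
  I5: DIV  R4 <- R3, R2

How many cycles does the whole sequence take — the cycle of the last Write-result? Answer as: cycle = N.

cycle = 19

  I1 | 1 | 2 | 3 | 4
  I2 | 5 | 6 | 7 | 8   struct: INT busy until I1 writes@4
  I3 | 6 | 7 | 11 | 12
  I4 | 7 | 13 | 15 | 16   RAW R1: wait I3 write@12
  I5 | 9 | 10 | 18 | 19   WAW R4: wait I2 write@8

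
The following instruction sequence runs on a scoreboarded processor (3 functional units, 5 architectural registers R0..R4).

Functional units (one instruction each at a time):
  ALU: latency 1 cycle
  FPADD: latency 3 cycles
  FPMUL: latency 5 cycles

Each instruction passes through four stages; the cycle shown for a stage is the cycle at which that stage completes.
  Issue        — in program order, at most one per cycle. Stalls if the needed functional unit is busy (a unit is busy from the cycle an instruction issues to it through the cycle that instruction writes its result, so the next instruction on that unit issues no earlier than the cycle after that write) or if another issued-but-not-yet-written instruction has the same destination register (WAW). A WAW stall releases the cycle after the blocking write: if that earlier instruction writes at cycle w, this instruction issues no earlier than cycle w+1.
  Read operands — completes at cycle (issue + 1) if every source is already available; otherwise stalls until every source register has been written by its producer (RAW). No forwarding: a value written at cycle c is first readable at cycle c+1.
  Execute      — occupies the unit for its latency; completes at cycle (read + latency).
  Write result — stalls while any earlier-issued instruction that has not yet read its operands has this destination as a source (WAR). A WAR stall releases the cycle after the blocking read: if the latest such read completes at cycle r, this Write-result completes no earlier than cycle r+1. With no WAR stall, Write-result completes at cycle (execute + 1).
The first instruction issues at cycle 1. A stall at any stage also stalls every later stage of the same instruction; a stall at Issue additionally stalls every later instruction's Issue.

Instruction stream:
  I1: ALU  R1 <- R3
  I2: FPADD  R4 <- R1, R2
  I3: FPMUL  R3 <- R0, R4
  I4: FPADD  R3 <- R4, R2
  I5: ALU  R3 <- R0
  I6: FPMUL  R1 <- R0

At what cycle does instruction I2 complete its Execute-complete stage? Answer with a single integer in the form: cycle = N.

I1  is:1  ro:2  ex:3  wr:4
I2  is:2  ro:5  ex:8  wr:9  — RAW R1: wait I1 write@4
I3  is:3  ro:10  ex:15  wr:16  — RAW R4: wait I2 write@9
I4  is:17  ro:18  ex:21  wr:22  — WAW R3: wait I3 write@16
I5  is:23  ro:24  ex:25  wr:26  — WAW R3: wait I4 write@22
I6  is:24  ro:25  ex:30  wr:31

cycle = 8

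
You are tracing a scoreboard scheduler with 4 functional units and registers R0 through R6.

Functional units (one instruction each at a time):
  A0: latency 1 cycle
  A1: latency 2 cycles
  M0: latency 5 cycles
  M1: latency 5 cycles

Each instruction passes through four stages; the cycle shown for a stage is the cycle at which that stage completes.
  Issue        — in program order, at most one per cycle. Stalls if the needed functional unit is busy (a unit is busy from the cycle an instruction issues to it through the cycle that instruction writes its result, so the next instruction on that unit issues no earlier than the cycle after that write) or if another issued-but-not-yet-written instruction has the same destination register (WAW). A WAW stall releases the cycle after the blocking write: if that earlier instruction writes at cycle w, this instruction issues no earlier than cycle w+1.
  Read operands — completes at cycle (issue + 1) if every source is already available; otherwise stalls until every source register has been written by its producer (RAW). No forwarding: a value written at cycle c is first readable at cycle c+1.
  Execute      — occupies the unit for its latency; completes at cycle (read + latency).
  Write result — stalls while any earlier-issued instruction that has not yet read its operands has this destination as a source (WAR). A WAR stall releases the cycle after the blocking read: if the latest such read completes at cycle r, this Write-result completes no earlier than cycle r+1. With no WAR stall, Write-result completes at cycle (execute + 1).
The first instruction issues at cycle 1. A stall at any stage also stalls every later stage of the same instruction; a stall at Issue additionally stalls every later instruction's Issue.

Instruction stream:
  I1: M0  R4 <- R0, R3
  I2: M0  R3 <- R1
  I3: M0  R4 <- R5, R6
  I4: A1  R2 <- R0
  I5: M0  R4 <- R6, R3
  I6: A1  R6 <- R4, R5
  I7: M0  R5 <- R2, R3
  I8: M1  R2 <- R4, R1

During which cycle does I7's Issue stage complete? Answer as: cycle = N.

cycle = 33

[1] I1 issues→M0
[2] I1 reads
[7] I1 exec-done
[8] I1 writes R4
[9] I2 issues→M0
[10] I2 reads
[15] I2 exec-done
[16] I2 writes R3
[17] I3 issues→M0
[18] I3 reads; I4 issues→A1
[19] I4 reads
[21] I4 exec-done
[22] I4 writes R2
[23] I3 exec-done
[24] I3 writes R4
[25] I5 issues→M0
[26] I5 reads; I6 issues→A1
[31] I5 exec-done
[32] I5 writes R4
[33] I6 reads; I7 issues→M0
[34] I7 reads; I8 issues→M1
[35] I6 exec-done; I8 reads
[36] I6 writes R6
[39] I7 exec-done
[40] I7 writes R5; I8 exec-done
[41] I8 writes R2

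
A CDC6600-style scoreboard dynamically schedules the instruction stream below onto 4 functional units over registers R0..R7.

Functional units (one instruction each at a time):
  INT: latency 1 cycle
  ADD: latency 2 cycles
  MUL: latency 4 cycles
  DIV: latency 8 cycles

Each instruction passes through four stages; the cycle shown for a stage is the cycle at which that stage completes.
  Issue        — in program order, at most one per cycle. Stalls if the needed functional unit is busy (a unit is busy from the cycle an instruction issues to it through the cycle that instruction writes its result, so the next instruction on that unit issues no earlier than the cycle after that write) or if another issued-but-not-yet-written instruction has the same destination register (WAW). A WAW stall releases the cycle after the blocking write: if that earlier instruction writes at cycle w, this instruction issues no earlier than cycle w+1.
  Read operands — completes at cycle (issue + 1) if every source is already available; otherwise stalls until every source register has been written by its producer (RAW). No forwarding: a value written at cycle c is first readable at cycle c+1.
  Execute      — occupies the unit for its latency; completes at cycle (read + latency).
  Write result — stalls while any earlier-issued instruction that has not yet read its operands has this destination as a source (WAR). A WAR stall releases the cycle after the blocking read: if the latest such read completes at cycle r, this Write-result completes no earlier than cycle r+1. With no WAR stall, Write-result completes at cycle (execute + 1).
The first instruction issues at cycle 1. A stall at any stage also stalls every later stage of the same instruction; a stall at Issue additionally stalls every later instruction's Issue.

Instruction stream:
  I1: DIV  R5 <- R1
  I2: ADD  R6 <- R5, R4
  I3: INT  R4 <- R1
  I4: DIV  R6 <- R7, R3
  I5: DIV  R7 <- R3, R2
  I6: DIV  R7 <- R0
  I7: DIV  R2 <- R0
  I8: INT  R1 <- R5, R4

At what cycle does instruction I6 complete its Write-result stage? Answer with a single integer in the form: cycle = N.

[1] I1 issues→DIV
[2] I1 reads; I2 issues→ADD
[3] I3 issues→INT
[4] I3 reads
[5] I3 exec-done
[10] I1 exec-done
[11] I1 writes R5
[12] I2 reads
[13] I3 writes R4
[14] I2 exec-done
[15] I2 writes R6
[16] I4 issues→DIV
[17] I4 reads
[25] I4 exec-done
[26] I4 writes R6
[27] I5 issues→DIV
[28] I5 reads
[36] I5 exec-done
[37] I5 writes R7
[38] I6 issues→DIV
[39] I6 reads
[47] I6 exec-done
[48] I6 writes R7
[49] I7 issues→DIV
[50] I7 reads; I8 issues→INT
[51] I8 reads
[52] I8 exec-done
[53] I8 writes R1
[58] I7 exec-done
[59] I7 writes R2

cycle = 48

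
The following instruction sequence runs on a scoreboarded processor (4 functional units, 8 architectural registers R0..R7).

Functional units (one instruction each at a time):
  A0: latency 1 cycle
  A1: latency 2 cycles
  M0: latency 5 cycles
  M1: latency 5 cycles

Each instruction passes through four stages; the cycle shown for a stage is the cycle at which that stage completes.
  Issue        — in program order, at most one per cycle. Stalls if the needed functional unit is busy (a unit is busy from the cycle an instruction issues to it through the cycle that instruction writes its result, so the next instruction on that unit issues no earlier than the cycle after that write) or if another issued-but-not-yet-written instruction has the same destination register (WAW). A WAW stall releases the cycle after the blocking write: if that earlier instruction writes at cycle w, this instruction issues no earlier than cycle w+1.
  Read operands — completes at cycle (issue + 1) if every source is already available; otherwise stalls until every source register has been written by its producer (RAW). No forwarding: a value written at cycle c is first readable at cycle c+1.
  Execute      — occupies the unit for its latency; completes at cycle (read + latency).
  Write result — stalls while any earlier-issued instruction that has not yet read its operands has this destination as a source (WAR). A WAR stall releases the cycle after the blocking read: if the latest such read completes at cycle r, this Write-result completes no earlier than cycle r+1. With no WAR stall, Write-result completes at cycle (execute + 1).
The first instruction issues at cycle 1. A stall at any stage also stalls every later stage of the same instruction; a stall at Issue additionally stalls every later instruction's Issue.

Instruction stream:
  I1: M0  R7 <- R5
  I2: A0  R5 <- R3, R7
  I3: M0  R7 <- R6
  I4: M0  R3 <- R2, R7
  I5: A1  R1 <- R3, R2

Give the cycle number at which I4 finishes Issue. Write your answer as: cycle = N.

I1  is:1  ro:2  ex:7  wr:8
I2  is:2  ro:9  ex:10  wr:11  — RAW R7: wait I1 write@8
I3  is:9  ro:10  ex:15  wr:16  — struct: M0 busy until I1 writes@8
I4  is:17  ro:18  ex:23  wr:24  — struct: M0 busy until I3 writes@16
I5  is:18  ro:25  ex:27  wr:28  — RAW R3: wait I4 write@24

cycle = 17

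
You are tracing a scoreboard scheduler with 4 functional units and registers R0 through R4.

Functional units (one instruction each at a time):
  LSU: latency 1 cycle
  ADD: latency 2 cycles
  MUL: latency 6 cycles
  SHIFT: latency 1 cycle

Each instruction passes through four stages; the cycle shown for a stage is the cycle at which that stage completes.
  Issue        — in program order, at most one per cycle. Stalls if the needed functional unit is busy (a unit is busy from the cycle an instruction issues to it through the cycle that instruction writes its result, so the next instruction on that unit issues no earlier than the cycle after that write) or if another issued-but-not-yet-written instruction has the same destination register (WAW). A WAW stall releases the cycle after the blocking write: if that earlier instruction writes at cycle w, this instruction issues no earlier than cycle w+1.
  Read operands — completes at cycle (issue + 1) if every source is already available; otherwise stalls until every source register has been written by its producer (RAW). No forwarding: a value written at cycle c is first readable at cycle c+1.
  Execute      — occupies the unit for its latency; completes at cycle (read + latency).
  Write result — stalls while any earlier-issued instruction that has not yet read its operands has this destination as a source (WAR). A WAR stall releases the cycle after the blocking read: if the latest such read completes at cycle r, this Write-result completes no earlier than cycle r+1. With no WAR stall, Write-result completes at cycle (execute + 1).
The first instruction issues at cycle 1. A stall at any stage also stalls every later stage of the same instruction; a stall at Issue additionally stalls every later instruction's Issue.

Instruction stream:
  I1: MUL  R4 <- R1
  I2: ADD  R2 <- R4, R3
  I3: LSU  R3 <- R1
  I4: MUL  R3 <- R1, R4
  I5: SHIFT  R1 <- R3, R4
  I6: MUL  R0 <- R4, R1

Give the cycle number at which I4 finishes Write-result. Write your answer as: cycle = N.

cycle = 20

[1] I1 dispatched to MUL
[2] I1 operands ready | I2 dispatched to ADD
[3] I3 dispatched to LSU
[4] I3 operands ready
[5] I3 complete
[8] I1 complete
[9] R4←I1
[10] I2 operands ready
[11] R3←I3
[12] I2 complete | I4 dispatched to MUL
[13] R2←I2 | I4 operands ready | I5 dispatched to SHIFT
[19] I4 complete
[20] R3←I4
[21] I5 operands ready | I6 dispatched to MUL
[22] I5 complete
[23] R1←I5
[24] I6 operands ready
[30] I6 complete
[31] R0←I6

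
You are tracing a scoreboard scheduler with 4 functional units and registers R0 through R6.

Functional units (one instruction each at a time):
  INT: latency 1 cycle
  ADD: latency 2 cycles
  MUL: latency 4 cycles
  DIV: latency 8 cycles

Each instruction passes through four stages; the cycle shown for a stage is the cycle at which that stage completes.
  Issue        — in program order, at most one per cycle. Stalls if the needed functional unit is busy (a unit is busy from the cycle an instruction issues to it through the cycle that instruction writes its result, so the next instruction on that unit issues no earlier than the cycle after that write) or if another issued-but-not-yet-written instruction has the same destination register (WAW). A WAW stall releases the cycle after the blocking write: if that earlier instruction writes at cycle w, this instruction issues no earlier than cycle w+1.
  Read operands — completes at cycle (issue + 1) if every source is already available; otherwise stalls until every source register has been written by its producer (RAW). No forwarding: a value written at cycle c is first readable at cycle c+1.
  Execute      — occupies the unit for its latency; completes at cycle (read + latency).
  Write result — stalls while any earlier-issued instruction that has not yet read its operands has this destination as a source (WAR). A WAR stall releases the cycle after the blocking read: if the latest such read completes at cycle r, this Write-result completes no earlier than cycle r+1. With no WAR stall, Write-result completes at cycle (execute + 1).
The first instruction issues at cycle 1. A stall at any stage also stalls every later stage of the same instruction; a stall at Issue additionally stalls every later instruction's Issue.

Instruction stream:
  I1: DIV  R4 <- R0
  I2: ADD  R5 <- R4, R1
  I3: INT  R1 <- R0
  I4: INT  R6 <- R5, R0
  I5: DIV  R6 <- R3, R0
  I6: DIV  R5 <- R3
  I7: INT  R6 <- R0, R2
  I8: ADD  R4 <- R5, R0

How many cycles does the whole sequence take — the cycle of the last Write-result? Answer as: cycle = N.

cycle = 44

cycle 1: issue I1 (DIV)
cycle 2: I1 read-ops; issue I2 (ADD)
cycle 3: issue I3 (INT)
cycle 4: I3 read-ops
cycle 5: I3 finished on INT
cycle 10: I1 finished on DIV
cycle 11: I1→R4
cycle 12: I2 read-ops
cycle 13: I3→R1
cycle 14: I2 finished on ADD; issue I4 (INT)
cycle 15: I2→R5
cycle 16: I4 read-ops
cycle 17: I4 finished on INT
cycle 18: I4→R6
cycle 19: issue I5 (DIV)
cycle 20: I5 read-ops
cycle 28: I5 finished on DIV
cycle 29: I5→R6
cycle 30: issue I6 (DIV)
cycle 31: I6 read-ops; issue I7 (INT)
cycle 32: I7 read-ops; issue I8 (ADD)
cycle 33: I7 finished on INT
cycle 34: I7→R6
cycle 39: I6 finished on DIV
cycle 40: I6→R5
cycle 41: I8 read-ops
cycle 43: I8 finished on ADD
cycle 44: I8→R4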